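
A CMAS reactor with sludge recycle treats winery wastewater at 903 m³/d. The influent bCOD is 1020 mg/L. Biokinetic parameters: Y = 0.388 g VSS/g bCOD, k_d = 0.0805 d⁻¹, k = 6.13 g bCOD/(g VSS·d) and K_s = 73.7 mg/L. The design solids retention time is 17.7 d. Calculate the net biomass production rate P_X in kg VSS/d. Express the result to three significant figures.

From the Monod/SRT balance for a CMAS, S = K_s·(1+k_d θ_c)/[θ_c·(Y k − k_d) − 1] = 73.7 × (1 + 0.0805 × 17.7) / [17.7 × (0.388 × 6.13 − 0.0805) − 1] = 178.7 / 39.67 = 4.505 mg/L.
Y_obs = Y / (1 + k_d θ_c) = 0.388 / (1 + 0.0805 × 17.7) = 0.388 / 2.425 = 0.1600.
ΔS = 1020 − 4.50 = 1016 mg/L, so the substrate removal rate is 903 × 1016/1000 = 917.0 kg bCOD/d.
So the net sludge growth is P_X = 0.1600 × 917.0 = 146.7 kg VSS/d.

P_X ≈ 147 kg VSS/d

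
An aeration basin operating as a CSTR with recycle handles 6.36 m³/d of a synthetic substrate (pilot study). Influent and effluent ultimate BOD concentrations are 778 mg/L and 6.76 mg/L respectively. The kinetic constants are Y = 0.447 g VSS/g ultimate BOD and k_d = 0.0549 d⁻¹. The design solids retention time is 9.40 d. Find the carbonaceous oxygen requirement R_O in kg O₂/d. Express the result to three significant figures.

Observed yield with endogenous decay: Y_obs = Y / (1 + k_d·θ_c) = 0.447 / (1 + 0.0549 × 9.40) = 0.447 / 1.516 = 0.2948 g VSS/g ultimate BOD.
Q·(S₀ − S) = 6.36 × (778 − 6.76) × 10⁻³ = 4.905 kg/d removed.
P_X = Y_obs·Q·(S₀ − S) = 0.2948 × 4.905 = 1.446 kg VSS/d.
R_O = Q·ΔS − 1.42 P_X = 4.905 − 2.054 = 2.851 kg O₂/d.

R_O ≈ 2.85 kg O₂/d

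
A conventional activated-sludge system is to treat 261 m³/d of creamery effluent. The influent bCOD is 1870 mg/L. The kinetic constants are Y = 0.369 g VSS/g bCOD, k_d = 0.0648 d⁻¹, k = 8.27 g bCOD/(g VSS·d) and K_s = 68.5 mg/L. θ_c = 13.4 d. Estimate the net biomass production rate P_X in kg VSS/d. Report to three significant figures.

P_X ≈ 96.2 kg VSS/d

Effluent substrate depends only on kinetics and SRT: S = K_s(1 + k_d θ_c) / [θ_c(Yk − k_d) − 1] = 68.5 × (1 + 0.0648 × 13.4) / [13.4 × (0.369 × 8.27 − 0.0648) − 1] = 128.0 / 39.02 = 3.280 mg/L.
Observed yield with endogenous decay: Y_obs = Y / (1 + k_d·θ_c) = 0.369 / (1 + 0.0648 × 13.4) = 0.369 / 1.868 = 0.1975 g VSS/g bCOD.
Q·(S₀ − S) = 261 × (1870 − 3.28) × 10⁻³ = 487.2 kg/d removed.
P_X = Y_obs · Q(S₀ − S) = 0.1975 × 487.2 = 96.23 kg VSS/d.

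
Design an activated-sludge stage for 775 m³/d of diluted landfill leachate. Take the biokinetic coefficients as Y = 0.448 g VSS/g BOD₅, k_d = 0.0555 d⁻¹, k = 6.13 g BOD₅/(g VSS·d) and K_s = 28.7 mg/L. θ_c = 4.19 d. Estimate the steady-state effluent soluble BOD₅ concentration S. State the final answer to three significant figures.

S ≈ 3.44 mg/L

For a completely mixed reactor with recycle the Lawrence–McCarty relation gives S = K_s·(1 + k_d·θ_c) / [θ_c·(Y·k − k_d) − 1] = 28.7 × (1 + 0.0555 × 4.19) / [4.19 × (0.448 × 6.13 − 0.0555) − 1] = 35.37 / 10.27 = 3.443 mg/L.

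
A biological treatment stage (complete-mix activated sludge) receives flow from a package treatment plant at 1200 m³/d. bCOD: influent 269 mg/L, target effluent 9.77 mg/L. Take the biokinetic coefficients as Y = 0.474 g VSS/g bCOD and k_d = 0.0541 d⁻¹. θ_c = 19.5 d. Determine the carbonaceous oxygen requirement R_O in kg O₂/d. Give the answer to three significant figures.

R_O ≈ 209 kg O₂/d

Correct the yield for decay: Y_obs = Y/(1 + k_d θ_c) = 0.474 / (1 + 0.0541 × 19.5) = 0.474 / 2.055 = 0.2307.
Mass of bCOD removed per day: Q(S₀ − S) = 1200 × 259.2 g/m³ = 311.1 kg/d.
Biomass synthesised: P_X = Y_obs × 311.1 = 71.75 kg VSS/d.
Carbonaceous O₂ demand = substrate oxidised − cell-mass equivalent = 311.1 − 1.42 × 71.75 = 209.2 kg O₂/d.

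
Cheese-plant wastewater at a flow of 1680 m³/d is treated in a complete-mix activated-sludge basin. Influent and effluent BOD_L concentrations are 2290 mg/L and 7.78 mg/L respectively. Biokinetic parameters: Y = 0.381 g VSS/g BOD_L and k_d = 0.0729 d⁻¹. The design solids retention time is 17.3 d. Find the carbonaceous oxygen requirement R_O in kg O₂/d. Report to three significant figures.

The observed yield is Y_obs = Y/(1 + k_d·θ_c) = 0.381 / (1 + 0.0729 × 17.3) = 0.381 / 2.261 = 0.1685 g VSS per g BOD_L removed.
Substrate removed = Q·(S₀ − S) = 1680 m³/d × (2290 − 7.78) g/m³ = 3.83×10^6 g/d = 3834 kg/d.
P_X = Y_obs·Q·(S₀ − S) = 0.1685 × 3834 = 646.0 kg VSS/d.
Carbonaceous O₂ demand = substrate oxidised − cell-mass equivalent = 3834 − 1.42 × 646.0 = 2917 kg O₂/d.

R_O ≈ 2920 kg O₂/d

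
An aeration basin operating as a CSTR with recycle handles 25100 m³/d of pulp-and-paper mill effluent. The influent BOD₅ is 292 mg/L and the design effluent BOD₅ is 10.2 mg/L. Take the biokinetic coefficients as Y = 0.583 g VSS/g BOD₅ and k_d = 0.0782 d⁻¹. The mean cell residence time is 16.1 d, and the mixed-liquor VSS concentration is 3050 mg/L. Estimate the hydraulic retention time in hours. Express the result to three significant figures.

Rearranging the biomass balance for a CMAS with decay, V = Y·Q·ΔS·θ_c / [X·(1+k_d θ_c)] = 0.583 × 25100 × (292 − 10.2) × 16.1 / [3050 × (1 + 0.0782 × 16.1)] = 6.64×10^7 / 6890 = 9636 m³.
τ = V/Q = 9636/25100 = 0.3839 d, or 9.214 h.

τ ≈ 9.21 h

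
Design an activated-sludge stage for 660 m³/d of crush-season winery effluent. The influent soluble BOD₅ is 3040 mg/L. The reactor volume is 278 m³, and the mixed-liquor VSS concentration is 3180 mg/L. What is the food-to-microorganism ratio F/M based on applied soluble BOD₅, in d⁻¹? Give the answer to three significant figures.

F/M = Q·S₀ / (V·X) = 660 × 3040 / (278.0 × 3180) = 2.270 g soluble BOD₅·(g VSS·d)⁻¹.

F/M ≈ 2.27 d⁻¹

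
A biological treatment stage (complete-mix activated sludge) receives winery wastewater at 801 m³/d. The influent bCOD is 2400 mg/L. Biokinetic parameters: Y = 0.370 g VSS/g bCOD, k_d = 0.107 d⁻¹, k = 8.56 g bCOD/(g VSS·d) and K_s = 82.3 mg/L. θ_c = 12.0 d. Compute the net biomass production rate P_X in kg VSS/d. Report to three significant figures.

P_X ≈ 311 kg VSS/d

From the Monod/SRT balance for a CMAS, S = K_s·(1+k_d θ_c)/[θ_c·(Y k − k_d) − 1] = 82.3 × (1 + 0.107 × 12.0) / [12.0 × (0.370 × 8.56 − 0.107) − 1] = 188.0 / 35.72 = 5.262 mg/L.
Observed yield with endogenous decay: Y_obs = Y / (1 + k_d·θ_c) = 0.370 / (1 + 0.107 × 12.0) = 0.370 / 2.284 = 0.1620 g VSS/g bCOD.
Substrate removed = Q·(S₀ − S) = 801 m³/d × (2400 − 5.26) g/m³ = 1.92×10^6 g/d = 1918 kg/d.
Biomass produced: P_X = Y_obs·Q·ΔS = 0.1620 × 1918 ≈ 310.7 kg VSS/d.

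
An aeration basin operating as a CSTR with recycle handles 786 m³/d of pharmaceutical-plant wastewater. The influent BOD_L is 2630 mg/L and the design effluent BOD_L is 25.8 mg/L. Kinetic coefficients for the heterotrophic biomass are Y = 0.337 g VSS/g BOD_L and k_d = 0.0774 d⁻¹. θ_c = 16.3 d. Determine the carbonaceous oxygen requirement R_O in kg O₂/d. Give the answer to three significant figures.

Observed yield with endogenous decay: Y_obs = Y / (1 + k_d·θ_c) = 0.337 / (1 + 0.0774 × 16.3) = 0.337 / 2.262 = 0.1490 g VSS/g BOD_L.
Mass of BOD_L removed per day: Q(S₀ − S) = 786 × 2604 g/m³ = 2047 kg/d.
Biomass synthesised: P_X = Y_obs × 2047 = 305.0 kg VSS/d.
R_O = Q·ΔS − 1.42 P_X = 2047 − 433.1 = 1614 kg O₂/d.

R_O ≈ 1610 kg O₂/d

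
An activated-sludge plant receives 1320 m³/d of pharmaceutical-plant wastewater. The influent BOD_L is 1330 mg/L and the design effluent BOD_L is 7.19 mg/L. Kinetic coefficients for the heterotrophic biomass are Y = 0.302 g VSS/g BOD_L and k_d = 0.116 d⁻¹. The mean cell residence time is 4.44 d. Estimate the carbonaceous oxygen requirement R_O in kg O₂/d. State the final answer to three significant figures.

The observed yield is Y_obs = Y/(1 + k_d·θ_c) = 0.302 / (1 + 0.116 × 4.44) = 0.302 / 1.515 = 0.1993 g VSS per g BOD_L removed.
Mass of BOD_L removed per day: Q(S₀ − S) = 1320 × 1323 g/m³ = 1746 kg/d.
Biomass synthesised: P_X = Y_obs × 1746 = 348.1 kg VSS/d.
Carbonaceous O₂ demand = substrate oxidised − cell-mass equivalent = 1746 − 1.42 × 348.1 = 1252 kg O₂/d.

R_O ≈ 1250 kg O₂/d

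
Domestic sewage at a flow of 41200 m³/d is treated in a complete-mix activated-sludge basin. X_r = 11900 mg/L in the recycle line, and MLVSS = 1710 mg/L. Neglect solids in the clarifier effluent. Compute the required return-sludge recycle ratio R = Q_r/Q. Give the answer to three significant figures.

Solids balance on the clarifier gives (1+R)X = R·X_r, so R = X/(X_r − X) = 1710 / (11900 − 1710) = 0.1678.

R ≈ 0.168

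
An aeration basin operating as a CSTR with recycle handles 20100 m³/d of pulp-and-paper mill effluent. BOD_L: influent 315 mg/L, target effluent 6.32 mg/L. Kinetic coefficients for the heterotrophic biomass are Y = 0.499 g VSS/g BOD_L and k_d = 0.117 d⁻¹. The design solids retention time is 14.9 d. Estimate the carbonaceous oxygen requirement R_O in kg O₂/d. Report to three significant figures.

R_O ≈ 4600 kg O₂/d

Correct the yield for decay: Y_obs = Y/(1 + k_d θ_c) = 0.499 / (1 + 0.117 × 14.9) = 0.499 / 2.743 = 0.1819.
Substrate removed = Q·(S₀ − S) = 20100 m³/d × (315 − 6.32) g/m³ = 6.2×10^6 g/d = 6204 kg/d.
Net sludge production P_X = 0.1819 × 6204 = 1129 kg VSS/d.
R_O = Q·ΔS − 1.42 P_X = 6204 − 1603 = 4602 kg O₂/d.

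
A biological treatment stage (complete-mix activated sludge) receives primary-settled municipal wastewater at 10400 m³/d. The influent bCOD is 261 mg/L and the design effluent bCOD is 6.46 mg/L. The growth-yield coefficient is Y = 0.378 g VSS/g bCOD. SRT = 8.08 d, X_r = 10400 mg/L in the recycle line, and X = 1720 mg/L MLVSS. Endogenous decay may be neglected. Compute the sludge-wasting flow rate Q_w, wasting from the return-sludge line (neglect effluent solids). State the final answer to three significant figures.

Biomass mass balance (decay neglected): V·X = Y·Q·(S₀ − S)·θ_c, so V = 0.378 × 10400 × (261 − 6.46) × 8.08 / 1720 = 4701 m³.
θ_c = V·X/(Q_w·X_r) when wasting from the recycle, so Q_w = V·X/(θ_c·X_r) = 4701 × 1720 / (8.08 × 10400) = 96.22 m³/d.

Q_w ≈ 96.2 m³/d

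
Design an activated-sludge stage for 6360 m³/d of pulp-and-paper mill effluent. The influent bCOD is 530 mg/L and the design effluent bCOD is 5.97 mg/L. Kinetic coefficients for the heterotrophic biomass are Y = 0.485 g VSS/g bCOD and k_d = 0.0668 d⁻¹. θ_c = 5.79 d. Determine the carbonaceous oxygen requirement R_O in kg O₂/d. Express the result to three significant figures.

Observed yield with endogenous decay: Y_obs = Y / (1 + k_d·θ_c) = 0.485 / (1 + 0.0668 × 5.79) = 0.485 / 1.387 = 0.3497 g VSS/g bCOD.
Q·(S₀ − S) = 6360 × (530 − 5.97) × 10⁻³ = 3333 kg/d removed.
P_X = Y_obs·Q·(S₀ − S) = 0.3497 × 3333 = 1166 kg VSS/d.
R_O = Q·ΔS − 1.42 P_X = 3333 − 1655 = 1678 kg O₂/d.

R_O ≈ 1680 kg O₂/d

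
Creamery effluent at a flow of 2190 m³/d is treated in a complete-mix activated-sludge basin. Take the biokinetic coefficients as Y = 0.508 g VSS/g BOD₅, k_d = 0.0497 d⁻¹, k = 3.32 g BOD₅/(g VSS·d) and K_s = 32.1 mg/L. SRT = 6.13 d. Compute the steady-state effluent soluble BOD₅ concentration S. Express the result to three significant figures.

From the Monod/SRT balance for a CMAS, S = K_s·(1+k_d θ_c)/[θ_c·(Y k − k_d) − 1] = 32.1 × (1 + 0.0497 × 6.13) / [6.13 × (0.508 × 3.32 − 0.0497) − 1] = 41.88 / 9.034 = 4.636 mg/L.

S ≈ 4.64 mg/L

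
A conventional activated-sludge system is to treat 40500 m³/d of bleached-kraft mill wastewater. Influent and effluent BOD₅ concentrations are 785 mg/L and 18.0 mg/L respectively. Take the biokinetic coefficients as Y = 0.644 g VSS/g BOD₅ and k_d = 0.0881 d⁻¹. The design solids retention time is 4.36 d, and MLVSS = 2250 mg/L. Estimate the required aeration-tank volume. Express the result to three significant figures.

From the SRT design equation V = Y Q (S₀−S) θ_c / [X (1 + k_d θ_c)] = 0.644 × 40500 × (785 − 18.0) × 4.36 / [2250 × (1 + 0.0881 × 4.36)] = 8.72×10^7 / 3114 = 28007 m³.

V ≈ 28000 m³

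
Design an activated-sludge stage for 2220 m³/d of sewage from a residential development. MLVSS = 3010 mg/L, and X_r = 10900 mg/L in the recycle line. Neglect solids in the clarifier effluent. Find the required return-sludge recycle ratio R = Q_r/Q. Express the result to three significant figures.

Solids balance on the clarifier gives (1+R)X = R·X_r, so R = X/(X_r − X) = 3010 / (10900 − 3010) = 0.3815.

R ≈ 0.381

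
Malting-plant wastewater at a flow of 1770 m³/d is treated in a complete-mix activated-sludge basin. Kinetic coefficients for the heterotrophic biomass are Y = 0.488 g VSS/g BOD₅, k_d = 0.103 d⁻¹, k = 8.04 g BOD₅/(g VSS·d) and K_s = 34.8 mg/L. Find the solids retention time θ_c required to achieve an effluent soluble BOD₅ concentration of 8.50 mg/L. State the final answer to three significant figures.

θ_c ≈ 1.50 d

From 1/θ_c = Y·k·S/(K_s + S) − k_d: Y·k·S/(K_s+S) = 0.488 × 8.04 × 8.50 / (34.8 + 8.50) = 0.7702 d⁻¹.
θ_c = 1/(μ − k_d) = 1/(0.7702 − 0.103) = 1/0.6672 = 1.499 d.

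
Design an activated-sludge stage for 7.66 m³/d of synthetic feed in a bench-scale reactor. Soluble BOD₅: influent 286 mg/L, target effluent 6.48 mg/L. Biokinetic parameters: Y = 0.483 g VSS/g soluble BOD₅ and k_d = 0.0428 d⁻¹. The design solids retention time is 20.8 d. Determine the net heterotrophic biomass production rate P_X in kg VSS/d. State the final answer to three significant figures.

P_X ≈ 0.547 kg VSS/d

The observed yield is Y_obs = Y/(1 + k_d·θ_c) = 0.483 / (1 + 0.0428 × 20.8) = 0.483 / 1.890 = 0.2555 g VSS per g soluble BOD₅ removed.
Q·(S₀ − S) = 7.66 × (286 − 6.48) × 10⁻³ = 2.141 kg/d removed.
Biomass produced: P_X = Y_obs·Q·ΔS = 0.2555 × 2.141 ≈ 0.5471 kg VSS/d.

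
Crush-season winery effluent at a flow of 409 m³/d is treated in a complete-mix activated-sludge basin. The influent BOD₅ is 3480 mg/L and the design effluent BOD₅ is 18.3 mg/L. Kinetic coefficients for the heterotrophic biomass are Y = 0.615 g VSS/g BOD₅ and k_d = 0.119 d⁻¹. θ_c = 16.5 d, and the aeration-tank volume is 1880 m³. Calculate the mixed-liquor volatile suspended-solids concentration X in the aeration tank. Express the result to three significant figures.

X = Y·Q·ΔS·θ_c / [V·(1 + k_d θ_c)] = 0.615 × 409 × (3480 − 18.3) × 16.5 / [1880 × (1 + 0.119 × 16.5)] = 2579 mg/L.

X ≈ 2580 mg/L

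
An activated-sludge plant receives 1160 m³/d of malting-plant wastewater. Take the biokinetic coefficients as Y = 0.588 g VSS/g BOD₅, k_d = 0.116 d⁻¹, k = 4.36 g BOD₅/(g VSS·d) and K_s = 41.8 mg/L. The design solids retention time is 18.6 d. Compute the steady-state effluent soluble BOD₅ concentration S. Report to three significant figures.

Effluent substrate depends only on kinetics and SRT: S = K_s(1 + k_d θ_c) / [θ_c(Yk − k_d) − 1] = 41.8 × (1 + 0.116 × 18.6) / [18.6 × (0.588 × 4.36 − 0.116) − 1] = 132.0 / 44.53 = 2.964 mg/L.

S ≈ 2.96 mg/L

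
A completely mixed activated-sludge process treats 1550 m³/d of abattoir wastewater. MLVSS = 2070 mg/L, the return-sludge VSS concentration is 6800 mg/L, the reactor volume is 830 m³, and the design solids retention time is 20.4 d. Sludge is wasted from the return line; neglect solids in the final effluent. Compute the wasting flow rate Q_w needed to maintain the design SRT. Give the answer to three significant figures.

Q_w ≈ 12.4 m³/d

Wasting from the return line (neglecting effluent solids): Q_w = V·X / (θ_c·X_r) = 830.0 × 2070 / (20.4 × 6800) = 12.39 m³/d.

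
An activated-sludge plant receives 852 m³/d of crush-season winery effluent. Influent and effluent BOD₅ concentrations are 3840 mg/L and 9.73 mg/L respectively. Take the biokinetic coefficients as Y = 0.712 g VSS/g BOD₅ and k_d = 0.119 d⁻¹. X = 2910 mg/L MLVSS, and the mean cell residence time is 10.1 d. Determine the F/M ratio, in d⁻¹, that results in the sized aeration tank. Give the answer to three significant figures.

F/M ≈ 0.307 d⁻¹

Steady-state biomass mass balance: V·X·(1 + k_d·θ_c) = Y·Q·(S₀ − S)·θ_c, so V = 0.712 × 852 × (3840 − 9.73) × 10.1 / [2910 × (1 + 0.119 × 10.1)] = 2.35×10^7 / 6408 = 3663 m³.
F/M = applied load / biomass = Q·S₀/(V·X) = 852 × 3840 / (3663 × 2910) = 0.3070 d⁻¹.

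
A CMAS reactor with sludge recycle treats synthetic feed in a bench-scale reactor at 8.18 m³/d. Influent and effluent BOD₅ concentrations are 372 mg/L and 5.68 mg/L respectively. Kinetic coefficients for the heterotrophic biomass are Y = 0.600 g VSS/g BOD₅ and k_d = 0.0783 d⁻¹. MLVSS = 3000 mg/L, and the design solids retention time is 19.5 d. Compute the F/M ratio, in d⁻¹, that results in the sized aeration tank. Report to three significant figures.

Steady-state biomass mass balance: V·X·(1 + k_d·θ_c) = Y·Q·(S₀ − S)·θ_c, so V = 0.600 × 8.18 × (372 − 5.68) × 19.5 / [3000 × (1 + 0.0783 × 19.5)] = 3.51×10^4 / 7581 = 4.625 m³.
Food-to-microorganism ratio F/M = Q S₀ / (V X) = 8.18 × 372 / (4.625 × 3000) = 0.2193 d⁻¹.

F/M ≈ 0.219 d⁻¹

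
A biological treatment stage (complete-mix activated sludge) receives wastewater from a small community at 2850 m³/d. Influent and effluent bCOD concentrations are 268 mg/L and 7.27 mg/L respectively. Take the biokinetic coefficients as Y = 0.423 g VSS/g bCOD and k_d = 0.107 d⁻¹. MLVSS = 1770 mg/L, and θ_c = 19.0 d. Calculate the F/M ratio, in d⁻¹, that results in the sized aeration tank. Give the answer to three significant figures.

From the SRT design equation V = Y Q (S₀−S) θ_c / [X (1 + k_d θ_c)] = 0.423 × 2850 × (268 − 7.27) × 19.0 / [1770 × (1 + 0.107 × 19.0)] = 5.97×10^6 / 5368 = 1112 m³.
F/M = applied load / biomass = Q·S₀/(V·X) = 2850 × 268 / (1112 × 1770) = 0.3879 d⁻¹.

F/M ≈ 0.388 d⁻¹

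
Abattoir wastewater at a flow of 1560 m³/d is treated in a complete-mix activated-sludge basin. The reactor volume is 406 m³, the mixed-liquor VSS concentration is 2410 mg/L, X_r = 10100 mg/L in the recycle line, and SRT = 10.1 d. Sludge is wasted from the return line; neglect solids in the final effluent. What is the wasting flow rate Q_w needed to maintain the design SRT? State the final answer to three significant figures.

θ_c = V·X/(Q_w·X_r) when wasting from the recycle, so Q_w = V·X/(θ_c·X_r) = 406.0 × 2410 / (10.1 × 10100) = 9.592 m³/d.

Q_w ≈ 9.59 m³/d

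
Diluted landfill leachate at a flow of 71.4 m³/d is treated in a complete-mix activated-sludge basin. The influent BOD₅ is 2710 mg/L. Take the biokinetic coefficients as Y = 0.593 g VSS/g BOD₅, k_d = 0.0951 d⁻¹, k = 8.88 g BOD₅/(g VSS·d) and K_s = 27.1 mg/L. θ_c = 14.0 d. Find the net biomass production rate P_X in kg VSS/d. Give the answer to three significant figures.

P_X ≈ 49.2 kg VSS/d

Effluent substrate depends only on kinetics and SRT: S = K_s(1 + k_d θ_c) / [θ_c(Yk − k_d) − 1] = 27.1 × (1 + 0.0951 × 14.0) / [14.0 × (0.593 × 8.88 − 0.0951) − 1] = 63.18 / 71.39 = 0.8850 mg/L.
The observed yield is Y_obs = Y/(1 + k_d·θ_c) = 0.593 / (1 + 0.0951 × 14.0) = 0.593 / 2.331 = 0.2544 g VSS per g BOD₅ removed.
Q·(S₀ − S) = 71.4 × (2710 − 0.885) × 10⁻³ = 193.4 kg/d removed.
P_X = Y_obs · Q(S₀ − S) = 0.2544 × 193.4 = 49.20 kg VSS/d.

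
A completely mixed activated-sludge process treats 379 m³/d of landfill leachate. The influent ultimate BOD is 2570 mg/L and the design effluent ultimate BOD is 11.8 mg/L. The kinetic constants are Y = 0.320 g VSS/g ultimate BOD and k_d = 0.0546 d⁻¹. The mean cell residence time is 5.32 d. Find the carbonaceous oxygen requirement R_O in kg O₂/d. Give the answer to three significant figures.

Correct the yield for decay: Y_obs = Y/(1 + k_d θ_c) = 0.320 / (1 + 0.0546 × 5.32) = 0.320 / 1.290 = 0.2480.
ΔS = 2570 − 11.8 = 2558 mg/L, so the substrate removal rate is 379 × 2558/1000 = 969.6 kg ultimate BOD/d.
P_X = Y_obs·Q·(S₀ − S) = 0.2480 × 969.6 = 240.4 kg VSS/d.
R_O = Q·(S₀ − S) − 1.42·P_X = 969.6 − 1.42 × 240.4 = 628.2 kg O₂/d.

R_O ≈ 628 kg O₂/d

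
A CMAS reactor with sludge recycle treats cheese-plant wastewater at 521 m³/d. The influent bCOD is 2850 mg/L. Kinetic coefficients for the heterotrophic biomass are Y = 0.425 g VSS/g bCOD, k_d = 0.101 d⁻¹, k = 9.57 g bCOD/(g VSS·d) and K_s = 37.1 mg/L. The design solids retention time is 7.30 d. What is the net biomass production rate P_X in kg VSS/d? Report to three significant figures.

P_X ≈ 363 kg VSS/d

From the Monod/SRT balance for a CMAS, S = K_s·(1+k_d θ_c)/[θ_c·(Y k − k_d) − 1] = 37.1 × (1 + 0.101 × 7.30) / [7.30 × (0.425 × 9.57 − 0.101) − 1] = 64.45 / 27.95 = 2.306 mg/L.
The observed yield is Y_obs = Y/(1 + k_d·θ_c) = 0.425 / (1 + 0.101 × 7.30) = 0.425 / 1.737 = 0.2446 g VSS per g bCOD removed.
Mass of bCOD removed per day: Q(S₀ − S) = 521 × 2848 g/m³ = 1484 kg/d.
So the net sludge growth is P_X = 0.2446 × 1484 = 362.9 kg VSS/d.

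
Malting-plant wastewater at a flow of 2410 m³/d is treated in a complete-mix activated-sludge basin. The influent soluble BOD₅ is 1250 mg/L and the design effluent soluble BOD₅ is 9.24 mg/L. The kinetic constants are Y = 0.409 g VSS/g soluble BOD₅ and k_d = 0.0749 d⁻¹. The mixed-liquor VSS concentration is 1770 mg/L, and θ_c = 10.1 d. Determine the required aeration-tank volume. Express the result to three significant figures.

V ≈ 3970 m³

From the SRT design equation V = Y Q (S₀−S) θ_c / [X (1 + k_d θ_c)] = 0.409 × 2410 × (1250 − 9.24) × 10.1 / [1770 × (1 + 0.0749 × 10.1)] = 1.24×10^7 / 3109 = 3973 m³.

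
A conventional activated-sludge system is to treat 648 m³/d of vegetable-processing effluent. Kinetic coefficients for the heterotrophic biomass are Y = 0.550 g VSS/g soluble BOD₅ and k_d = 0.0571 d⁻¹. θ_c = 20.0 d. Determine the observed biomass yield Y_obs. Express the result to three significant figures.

Correct the yield for decay: Y_obs = Y/(1 + k_d θ_c) = 0.550 / (1 + 0.0571 × 20.0) = 0.550 / 2.142 = 0.2568.

Y_obs ≈ 0.257 g VSS/g soluble BOD₅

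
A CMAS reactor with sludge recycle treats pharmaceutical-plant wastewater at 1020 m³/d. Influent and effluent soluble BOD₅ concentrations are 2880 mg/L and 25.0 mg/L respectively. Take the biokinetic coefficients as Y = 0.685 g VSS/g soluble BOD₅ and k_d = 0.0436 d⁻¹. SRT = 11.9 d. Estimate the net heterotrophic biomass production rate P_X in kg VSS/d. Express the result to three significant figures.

Observed yield with endogenous decay: Y_obs = Y / (1 + k_d·θ_c) = 0.685 / (1 + 0.0436 × 11.9) = 0.685 / 1.519 = 0.4510 g VSS/g soluble BOD₅.
ΔS = 2880 − 25.0 = 2855 mg/L, so the substrate removal rate is 1020 × 2855/1000 = 2912 kg soluble BOD₅/d.
Net biomass production P_X = Y_obs × Q·(S₀ − S) = 0.4510 × 2912 = 1313 kg VSS/d.

P_X ≈ 1310 kg VSS/d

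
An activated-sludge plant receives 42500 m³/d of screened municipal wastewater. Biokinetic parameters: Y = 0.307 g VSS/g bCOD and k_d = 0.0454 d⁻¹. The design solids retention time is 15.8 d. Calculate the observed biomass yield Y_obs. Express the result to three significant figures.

The observed yield is Y_obs = Y/(1 + k_d·θ_c) = 0.307 / (1 + 0.0454 × 15.8) = 0.307 / 1.717 = 0.1788 g VSS per g bCOD removed.

Y_obs ≈ 0.179 g VSS/g bCOD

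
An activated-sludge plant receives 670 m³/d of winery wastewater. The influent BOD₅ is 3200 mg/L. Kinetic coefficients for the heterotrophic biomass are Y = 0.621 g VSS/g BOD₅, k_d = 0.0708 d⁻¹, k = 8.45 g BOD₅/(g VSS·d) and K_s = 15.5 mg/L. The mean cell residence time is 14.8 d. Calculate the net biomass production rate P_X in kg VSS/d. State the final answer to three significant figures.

For a completely mixed reactor with recycle the Lawrence–McCarty relation gives S = K_s·(1 + k_d·θ_c) / [θ_c·(Y·k − k_d) − 1] = 15.5 × (1 + 0.0708 × 14.8) / [14.8 × (0.621 × 8.45 − 0.0708) − 1] = 31.74 / 75.61 = 0.4198 mg/L.
Correct the yield for decay: Y_obs = Y/(1 + k_d θ_c) = 0.621 / (1 + 0.0708 × 14.8) = 0.621 / 2.048 = 0.3032.
Mass of BOD₅ removed per day: Q(S₀ − S) = 670 × 3200 g/m³ = 2144 kg/d.
Biomass produced: P_X = Y_obs·Q·ΔS = 0.3032 × 2144 ≈ 650.1 kg VSS/d.

P_X ≈ 650 kg VSS/d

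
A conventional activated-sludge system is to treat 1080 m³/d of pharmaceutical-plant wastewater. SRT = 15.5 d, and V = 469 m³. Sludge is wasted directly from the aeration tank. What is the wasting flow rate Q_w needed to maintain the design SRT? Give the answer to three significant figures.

Q_w ≈ 30.3 m³/d

With mixed-liquor wasting, θ_c = V/Q_w, so Q_w = V/θ_c = 469.0/15.5 = 30.26 m³/d.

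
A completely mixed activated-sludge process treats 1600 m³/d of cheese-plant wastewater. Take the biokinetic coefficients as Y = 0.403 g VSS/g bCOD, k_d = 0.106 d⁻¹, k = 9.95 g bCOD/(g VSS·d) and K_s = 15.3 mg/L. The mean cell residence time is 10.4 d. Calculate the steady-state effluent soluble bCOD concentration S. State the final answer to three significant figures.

S ≈ 0.812 mg/L

From the Monod/SRT balance for a CMAS, S = K_s·(1+k_d θ_c)/[θ_c·(Y k − k_d) − 1] = 15.3 × (1 + 0.106 × 10.4) / [10.4 × (0.403 × 9.95 − 0.106) − 1] = 32.17 / 39.60 = 0.8123 mg/L.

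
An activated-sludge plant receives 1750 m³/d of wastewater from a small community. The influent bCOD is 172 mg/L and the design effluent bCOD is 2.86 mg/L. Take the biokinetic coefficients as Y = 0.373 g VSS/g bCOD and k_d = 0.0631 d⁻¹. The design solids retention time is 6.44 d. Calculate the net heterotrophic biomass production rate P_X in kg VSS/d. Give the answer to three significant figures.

P_X ≈ 78.5 kg VSS/d

Correct the yield for decay: Y_obs = Y/(1 + k_d θ_c) = 0.373 / (1 + 0.0631 × 6.44) = 0.373 / 1.406 = 0.2652.
ΔS = 172 − 2.86 = 169.1 mg/L, so the substrate removal rate is 1750 × 169.1/1000 = 296.0 kg bCOD/d.
Net biomass production P_X = Y_obs × Q·(S₀ − S) = 0.2652 × 296.0 = 78.50 kg VSS/d.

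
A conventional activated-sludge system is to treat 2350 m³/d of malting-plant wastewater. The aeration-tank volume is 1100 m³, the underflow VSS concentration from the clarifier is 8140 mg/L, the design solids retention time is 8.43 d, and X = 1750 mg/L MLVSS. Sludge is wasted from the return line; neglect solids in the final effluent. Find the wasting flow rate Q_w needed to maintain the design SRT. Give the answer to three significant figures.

Q_w ≈ 28.1 m³/d

Q_w = (V·X)/(θ_c X_r) = 1100 × 1750 / (8.43 × 8140) = 28.05 m³/d.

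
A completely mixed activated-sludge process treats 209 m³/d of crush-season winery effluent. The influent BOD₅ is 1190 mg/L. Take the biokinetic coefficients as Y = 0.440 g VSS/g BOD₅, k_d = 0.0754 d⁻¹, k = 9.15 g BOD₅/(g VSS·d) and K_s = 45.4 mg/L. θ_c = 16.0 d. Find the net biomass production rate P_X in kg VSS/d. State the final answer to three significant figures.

P_X ≈ 49.5 kg VSS/d

From the Monod/SRT balance for a CMAS, S = K_s·(1+k_d θ_c)/[θ_c·(Y k − k_d) − 1] = 45.4 × (1 + 0.0754 × 16.0) / [16.0 × (0.440 × 9.15 − 0.0754) − 1] = 100.2 / 62.21 = 1.610 mg/L.
Correct the yield for decay: Y_obs = Y/(1 + k_d θ_c) = 0.440 / (1 + 0.0754 × 16.0) = 0.440 / 2.206 = 0.1994.
Substrate removed = Q·(S₀ − S) = 209 m³/d × (1190 − 1.61) g/m³ = 2.48×10^5 g/d = 248.4 kg/d.
Net biomass production P_X = Y_obs × Q·(S₀ − S) = 0.1994 × 248.4 = 49.53 kg VSS/d.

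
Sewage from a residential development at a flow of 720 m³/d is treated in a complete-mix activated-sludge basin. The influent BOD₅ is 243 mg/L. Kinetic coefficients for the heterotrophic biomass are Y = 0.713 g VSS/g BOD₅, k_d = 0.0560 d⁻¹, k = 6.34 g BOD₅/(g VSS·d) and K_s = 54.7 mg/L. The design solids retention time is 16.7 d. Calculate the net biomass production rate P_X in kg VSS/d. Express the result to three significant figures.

For a completely mixed reactor with recycle the Lawrence–McCarty relation gives S = K_s·(1 + k_d·θ_c) / [θ_c·(Y·k − k_d) − 1] = 54.7 × (1 + 0.0560 × 16.7) / [16.7 × (0.713 × 6.34 − 0.0560) − 1] = 105.9 / 73.56 = 1.439 mg/L.
Observed yield with endogenous decay: Y_obs = Y / (1 + k_d·θ_c) = 0.713 / (1 + 0.0560 × 16.7) = 0.713 / 1.935 = 0.3684 g VSS/g BOD₅.
Substrate removed = Q·(S₀ − S) = 720 m³/d × (243 − 1.44) g/m³ = 1.74×10^5 g/d = 173.9 kg/d.
Biomass produced: P_X = Y_obs·Q·ΔS = 0.3684 × 173.9 ≈ 64.08 kg VSS/d.

P_X ≈ 64.1 kg VSS/d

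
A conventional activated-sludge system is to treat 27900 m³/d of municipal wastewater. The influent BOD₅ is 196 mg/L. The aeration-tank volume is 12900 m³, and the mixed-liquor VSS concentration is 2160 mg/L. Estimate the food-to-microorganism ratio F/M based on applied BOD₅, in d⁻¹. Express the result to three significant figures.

F/M = Q·S₀ / (V·X) = 27900 × 196 / (12900 × 2160) = 0.1963 g BOD₅·(g VSS·d)⁻¹.

F/M ≈ 0.196 d⁻¹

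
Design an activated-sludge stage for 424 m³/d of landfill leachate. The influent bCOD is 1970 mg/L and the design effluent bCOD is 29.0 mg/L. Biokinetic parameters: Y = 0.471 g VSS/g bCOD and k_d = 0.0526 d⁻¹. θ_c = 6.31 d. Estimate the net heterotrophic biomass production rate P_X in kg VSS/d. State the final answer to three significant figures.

Correct the yield for decay: Y_obs = Y/(1 + k_d θ_c) = 0.471 / (1 + 0.0526 × 6.31) = 0.471 / 1.332 = 0.3536.
ΔS = 1970 − 29.0 = 1941 mg/L, so the substrate removal rate is 424 × 1941/1000 = 823.0 kg bCOD/d.
So the net sludge growth is P_X = 0.3536 × 823.0 = 291.0 kg VSS/d.

P_X ≈ 291 kg VSS/d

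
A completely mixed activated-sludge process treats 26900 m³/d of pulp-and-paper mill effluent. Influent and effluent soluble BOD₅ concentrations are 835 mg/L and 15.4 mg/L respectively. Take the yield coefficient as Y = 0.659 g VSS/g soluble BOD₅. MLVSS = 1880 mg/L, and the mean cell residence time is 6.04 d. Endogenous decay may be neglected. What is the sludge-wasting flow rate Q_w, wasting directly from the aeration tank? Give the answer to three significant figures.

Q_w ≈ 7730 m³/d

V·X = Y·Q·ΔS·θ_c gives V = 0.659 × 26900 × (835 − 15.4) × 6.04 / 1880 = 46679 m³.
Wasting from the aeration tank: Q_w = V / θ_c = 46679 / 6.04 = 7728 m³/d.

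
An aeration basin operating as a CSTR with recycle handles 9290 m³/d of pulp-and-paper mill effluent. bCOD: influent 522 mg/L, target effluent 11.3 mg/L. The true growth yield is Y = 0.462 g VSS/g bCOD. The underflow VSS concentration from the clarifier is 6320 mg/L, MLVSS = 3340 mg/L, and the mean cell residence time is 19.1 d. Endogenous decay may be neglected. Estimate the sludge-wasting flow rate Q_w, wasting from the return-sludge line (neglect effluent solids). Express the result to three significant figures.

Biomass mass balance (decay neglected): V·X = Y·Q·(S₀ − S)·θ_c, so V = 0.462 × 9290 × (522 − 11.3) × 19.1 / 3340 = 12535 m³.
Wasting from the return line (neglecting effluent solids): Q_w = V·X / (θ_c·X_r) = 12535 × 3340 / (19.1 × 6320) = 346.8 m³/d.

Q_w ≈ 347 m³/d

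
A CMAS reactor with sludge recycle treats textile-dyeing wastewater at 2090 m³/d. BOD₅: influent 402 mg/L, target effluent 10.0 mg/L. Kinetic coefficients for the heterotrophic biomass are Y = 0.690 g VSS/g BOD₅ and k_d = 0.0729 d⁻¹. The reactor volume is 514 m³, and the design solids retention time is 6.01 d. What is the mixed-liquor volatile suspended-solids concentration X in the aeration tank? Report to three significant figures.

X ≈ 4600 mg/L

Solving the biomass balance for X: X = Y Q (S₀−S) θ_c / [V (1+k_d θ_c)] = 0.690 × 2090 × (402 − 10.0) × 6.01 / [514 × (1 + 0.0729 × 6.01)] = 4596 mg/L.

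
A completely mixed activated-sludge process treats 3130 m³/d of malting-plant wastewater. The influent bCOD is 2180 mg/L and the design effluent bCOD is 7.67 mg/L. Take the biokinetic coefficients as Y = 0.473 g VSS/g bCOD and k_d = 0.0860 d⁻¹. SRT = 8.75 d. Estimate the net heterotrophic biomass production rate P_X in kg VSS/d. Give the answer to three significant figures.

P_X ≈ 1840 kg VSS/d

Correct the yield for decay: Y_obs = Y/(1 + k_d θ_c) = 0.473 / (1 + 0.0860 × 8.75) = 0.473 / 1.752 = 0.2699.
Q·(S₀ − S) = 3130 × (2180 − 7.67) × 10⁻³ = 6799 kg/d removed.
Biomass produced: P_X = Y_obs·Q·ΔS = 0.2699 × 6799 ≈ 1835 kg VSS/d.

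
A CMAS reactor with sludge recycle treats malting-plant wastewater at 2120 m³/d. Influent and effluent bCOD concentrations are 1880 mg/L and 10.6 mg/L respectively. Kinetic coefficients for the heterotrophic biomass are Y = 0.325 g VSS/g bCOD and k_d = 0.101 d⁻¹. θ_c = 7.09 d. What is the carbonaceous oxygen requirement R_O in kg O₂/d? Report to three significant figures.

Correct the yield for decay: Y_obs = Y/(1 + k_d θ_c) = 0.325 / (1 + 0.101 × 7.09) = 0.325 / 1.716 = 0.1894.
Q·(S₀ − S) = 2120 × (1880 − 10.6) × 10⁻³ = 3963 kg/d removed.
Biomass synthesised: P_X = Y_obs × 3963 = 750.6 kg VSS/d.
R_O = Q·ΔS − 1.42 P_X = 3963 − 1066 = 2897 kg O₂/d.

R_O ≈ 2900 kg O₂/d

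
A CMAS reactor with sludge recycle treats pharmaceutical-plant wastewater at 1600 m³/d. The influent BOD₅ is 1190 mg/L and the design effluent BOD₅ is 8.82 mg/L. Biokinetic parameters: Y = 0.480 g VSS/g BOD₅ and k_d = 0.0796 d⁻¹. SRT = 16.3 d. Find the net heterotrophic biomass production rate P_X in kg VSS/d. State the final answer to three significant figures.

Correct the yield for decay: Y_obs = Y/(1 + k_d θ_c) = 0.480 / (1 + 0.0796 × 16.3) = 0.480 / 2.297 = 0.2089.
Mass of BOD₅ removed per day: Q(S₀ − S) = 1600 × 1181 g/m³ = 1890 kg/d.
Net biomass production P_X = Y_obs × Q·(S₀ − S) = 0.2089 × 1890 = 394.8 kg VSS/d.

P_X ≈ 395 kg VSS/d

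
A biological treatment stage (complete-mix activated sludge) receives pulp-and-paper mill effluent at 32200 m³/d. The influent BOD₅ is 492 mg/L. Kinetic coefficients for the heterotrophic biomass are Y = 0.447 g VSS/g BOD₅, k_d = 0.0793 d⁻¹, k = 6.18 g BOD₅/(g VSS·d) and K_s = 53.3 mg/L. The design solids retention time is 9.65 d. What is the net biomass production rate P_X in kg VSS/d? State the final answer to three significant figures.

Effluent substrate depends only on kinetics and SRT: S = K_s(1 + k_d θ_c) / [θ_c(Yk − k_d) − 1] = 53.3 × (1 + 0.0793 × 9.65) / [9.65 × (0.447 × 6.18 − 0.0793) − 1] = 94.09 / 24.89 = 3.780 mg/L.
The observed yield is Y_obs = Y/(1 + k_d·θ_c) = 0.447 / (1 + 0.0793 × 9.65) = 0.447 / 1.765 = 0.2532 g VSS per g BOD₅ removed.
Substrate removed = Q·(S₀ − S) = 32200 m³/d × (492 − 3.78) g/m³ = 1.57×10^7 g/d = 15721 kg/d.
Biomass produced: P_X = Y_obs·Q·ΔS = 0.2532 × 15721 ≈ 3981 kg VSS/d.

P_X ≈ 3980 kg VSS/d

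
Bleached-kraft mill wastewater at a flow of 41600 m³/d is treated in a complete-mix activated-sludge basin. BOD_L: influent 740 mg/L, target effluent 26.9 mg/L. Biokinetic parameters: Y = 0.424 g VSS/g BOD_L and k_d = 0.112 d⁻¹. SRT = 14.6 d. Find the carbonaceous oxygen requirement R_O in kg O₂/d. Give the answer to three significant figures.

R_O ≈ 22900 kg O₂/d

Y_obs = Y / (1 + k_d θ_c) = 0.424 / (1 + 0.112 × 14.6) = 0.424 / 2.635 = 0.1609.
Mass of BOD_L removed per day: Q(S₀ − S) = 41600 × 713.1 g/m³ = 29665 kg/d.
Biomass synthesised: P_X = Y_obs × 29665 = 4773 kg VSS/d.
R_O = Q·ΔS − 1.42 P_X = 29665 − 6778 = 22887 kg O₂/d.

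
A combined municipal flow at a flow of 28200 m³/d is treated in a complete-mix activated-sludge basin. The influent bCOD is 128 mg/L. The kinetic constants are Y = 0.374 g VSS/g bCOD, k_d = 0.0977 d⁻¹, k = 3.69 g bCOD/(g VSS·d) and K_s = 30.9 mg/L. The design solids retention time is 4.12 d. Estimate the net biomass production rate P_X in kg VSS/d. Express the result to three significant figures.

P_X ≈ 887 kg VSS/d

From the Monod/SRT balance for a CMAS, S = K_s·(1+k_d θ_c)/[θ_c·(Y k − k_d) − 1] = 30.9 × (1 + 0.0977 × 4.12) / [4.12 × (0.374 × 3.69 − 0.0977) − 1] = 43.34 / 4.283 = 10.12 mg/L.
Observed yield with endogenous decay: Y_obs = Y / (1 + k_d·θ_c) = 0.374 / (1 + 0.0977 × 4.12) = 0.374 / 1.403 = 0.2667 g VSS/g bCOD.
ΔS = 128 − 10.1 = 117.9 mg/L, so the substrate removal rate is 28200 × 117.9/1000 = 3325 kg bCOD/d.
Net biomass production P_X = Y_obs × Q·(S₀ − S) = 0.2667 × 3325 = 886.6 kg VSS/d.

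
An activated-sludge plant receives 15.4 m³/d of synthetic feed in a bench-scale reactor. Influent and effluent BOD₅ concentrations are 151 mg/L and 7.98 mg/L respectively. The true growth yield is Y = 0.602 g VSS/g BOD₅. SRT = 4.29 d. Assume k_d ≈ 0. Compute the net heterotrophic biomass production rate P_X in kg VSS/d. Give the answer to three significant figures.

P_X ≈ 1.33 kg VSS/d

With endogenous decay neglected, the observed yield equals the true yield: Y_obs = Y = 0.602 g VSS/g BOD₅.
Substrate removed = Q·(S₀ − S) = 15.4 m³/d × (151 − 7.98) g/m³ = 2.2×10^3 g/d = 2.203 kg/d.
Biomass produced: P_X = Y_obs·Q·ΔS = 0.6020 × 2.203 ≈ 1.326 kg VSS/d.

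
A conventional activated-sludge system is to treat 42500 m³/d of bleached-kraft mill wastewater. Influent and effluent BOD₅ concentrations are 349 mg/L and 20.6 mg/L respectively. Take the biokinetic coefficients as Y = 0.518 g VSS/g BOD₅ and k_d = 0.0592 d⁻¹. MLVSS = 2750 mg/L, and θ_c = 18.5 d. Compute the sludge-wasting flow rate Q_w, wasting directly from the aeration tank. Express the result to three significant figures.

From the SRT design equation V = Y Q (S₀−S) θ_c / [X (1 + k_d θ_c)] = 0.518 × 42500 × (349 − 20.6) × 18.5 / [2750 × (1 + 0.0592 × 18.5)] = 1.34×10^8 / 5762 = 23213 m³.
With mixed-liquor wasting, θ_c = V/Q_w, so Q_w = V/θ_c = 23213/18.5 = 1255 m³/d.

Q_w ≈ 1250 m³/d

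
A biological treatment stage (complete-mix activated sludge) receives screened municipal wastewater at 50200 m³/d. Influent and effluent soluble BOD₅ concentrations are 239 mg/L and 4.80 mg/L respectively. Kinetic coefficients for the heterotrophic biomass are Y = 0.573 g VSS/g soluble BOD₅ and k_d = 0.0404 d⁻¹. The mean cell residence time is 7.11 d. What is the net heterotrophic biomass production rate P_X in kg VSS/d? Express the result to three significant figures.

Correct the yield for decay: Y_obs = Y/(1 + k_d θ_c) = 0.573 / (1 + 0.0404 × 7.11) = 0.573 / 1.287 = 0.4451.
Mass of soluble BOD₅ removed per day: Q(S₀ − S) = 50200 × 234.2 g/m³ = 11757 kg/d.
So the net sludge growth is P_X = 0.4451 × 11757 = 5233 kg VSS/d.

P_X ≈ 5230 kg VSS/d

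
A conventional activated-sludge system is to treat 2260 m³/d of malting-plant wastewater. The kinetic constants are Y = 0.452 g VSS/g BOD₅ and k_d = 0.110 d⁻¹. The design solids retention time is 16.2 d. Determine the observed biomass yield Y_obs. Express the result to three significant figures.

The observed yield is Y_obs = Y/(1 + k_d·θ_c) = 0.452 / (1 + 0.110 × 16.2) = 0.452 / 2.782 = 0.1625 g VSS per g BOD₅ removed.

Y_obs ≈ 0.162 g VSS/g BOD₅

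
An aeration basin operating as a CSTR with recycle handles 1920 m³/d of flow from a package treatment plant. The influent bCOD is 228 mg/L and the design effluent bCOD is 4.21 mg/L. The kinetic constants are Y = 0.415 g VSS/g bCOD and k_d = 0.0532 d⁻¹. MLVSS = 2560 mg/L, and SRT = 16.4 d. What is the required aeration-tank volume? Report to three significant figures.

V ≈ 610 m³

From the SRT design equation V = Y Q (S₀−S) θ_c / [X (1 + k_d θ_c)] = 0.415 × 1920 × (228 − 4.21) × 16.4 / [2560 × (1 + 0.0532 × 16.4)] = 2.92×10^6 / 4794 = 610.1 m³.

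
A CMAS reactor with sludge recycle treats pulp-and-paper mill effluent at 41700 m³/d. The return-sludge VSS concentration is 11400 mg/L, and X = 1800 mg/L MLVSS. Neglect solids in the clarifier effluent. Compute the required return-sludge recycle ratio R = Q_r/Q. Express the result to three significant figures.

Solids balance on the clarifier gives (1+R)X = R·X_r, so R = X/(X_r − X) = 1800 / (11400 − 1800) = 0.1875.

R ≈ 0.188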